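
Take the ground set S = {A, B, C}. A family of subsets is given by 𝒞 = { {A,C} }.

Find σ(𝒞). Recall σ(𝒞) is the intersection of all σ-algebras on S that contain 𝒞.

|σ(𝒞)| = 4.  σ(𝒞) = { {}, {B}, {A,C}, S }

Derivation:
Seed the family with 𝒞 together with ∅ and S: { {}, {A,C}, S }.
Round 1. New:
  {B}  = S∖{A,C}
  |family| = 4
Round 2 adds nothing — fixpoint reached.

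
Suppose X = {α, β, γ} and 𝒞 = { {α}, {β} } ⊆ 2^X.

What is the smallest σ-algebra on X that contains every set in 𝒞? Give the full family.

σ(𝒞) = { ∅, {α}, {β}, {γ}, {α,β}, {α,γ}, {β,γ}, X }

Working:
Begin from { ∅, {α}, {β}, X } (that is, 𝒞 plus ∅ and X).
Step 1 adds 3:
  {α,β}  = {α} ∪ {β}
  {α,γ}  = X∖{β}
  {β,γ}  = X∖{α}
  — 7 sets.
Step 2: +1 →
  {γ}  = X∖{α,β}
  — 8 sets.
Step 3: no new sets; the family is a σ-algebra.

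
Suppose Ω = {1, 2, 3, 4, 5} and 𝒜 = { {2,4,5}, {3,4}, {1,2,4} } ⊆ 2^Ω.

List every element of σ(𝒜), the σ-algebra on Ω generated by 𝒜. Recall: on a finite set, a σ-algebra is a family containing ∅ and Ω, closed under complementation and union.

Start: 𝒜 ∪ {∅, Ω} = { ∅, {3,4}, {1,2,4}, {2,4,5}, Ω }.
Step 1 adds 6:
  {1,3}  = {2,4,5}ᶜ
  {3,5}  = {1,2,4}ᶜ
  {1,2,5}  = {3,4}ᶜ
  {1,2,3,4}  = {3,4} ∪ {1,2,4}
  {1,2,4,5}  = {1,2,4} ∪ {2,4,5}
  {2,3,4,5}  = {3,4} ∪ {2,4,5}
Step 2. New:
  {1}  = {2,3,4,5}ᶜ
  {3}  = {1,2,4,5}ᶜ
  {5}  = {1,2,3,4}ᶜ
  {1,3,4}  = {3,4} ∪ {1,3}
  {1,3,5}  = {1,3} ∪ {3,5}
  {3,4,5}  = {3,4} ∪ {3,5}
  {1,2,3,5}  = {1,2,5} ∪ {1,3}
Step 3 (6 new):
  {4}  = {1,2,3,5}ᶜ
  {1,2}  = {3,4,5}ᶜ
  {1,5}  = {5} ∪ {1}
  {2,4}  = {1,3,5}ᶜ
  {2,5}  = {1,3,4}ᶜ
  {1,3,4,5}  = {3,4,5} ∪ {1,3,4}
Step 4: 7 new —
  {2}  = {1,3,4,5}ᶜ
  {1,4}  = {4} ∪ {1}
  {4,5}  = {5} ∪ {4}
  {1,2,3}  = {1,2} ∪ {3}
  {1,4,5}  = {1,5} ∪ {4}
  {2,3,4}  = {1,5}ᶜ
  {2,3,5}  = {2,5} ∪ {3}
Step 5: 1 new —
  {2,3}  = {1,4,5}ᶜ
Step 6: stable.

Therefore σ(𝒜) = { ∅, {1}, {2}, {3}, {4}, {5}, {1,2}, {1,3}, {1,4}, {1,5}, {2,3}, {2,4}, {2,5}, {3,4}, {3,5}, {4,5}, {1,2,3}, {1,2,4}, {1,2,5}, {1,3,4}, {1,3,5}, {1,4,5}, {2,3,4}, {2,3,5}, {2,4,5}, {3,4,5}, {1,2,3,4}, {1,2,3,5}, {1,2,4,5}, {1,3,4,5}, {2,3,4,5}, Ω } (|σ(𝒜)| = 32).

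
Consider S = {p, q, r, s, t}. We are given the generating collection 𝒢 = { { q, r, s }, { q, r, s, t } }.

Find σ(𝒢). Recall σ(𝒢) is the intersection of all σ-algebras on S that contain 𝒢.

|σ(𝒢)| = 8.  σ(𝒢) = { ∅, { p }, { t }, { p, t }, { q, r, s }, { p, q, r, s }, { q, r, s, t }, S }

Trace:
Take S₀ = 𝒢 ∪ {∅, S} = { ∅, { q, r, s }, { q, r, s, t }, S }.
Round 1: 2 new —
  { p }  = complement { q, r, s, t }
  { p, t }  = complement { q, r, s }
Round 2: 1 new —
  { p, q, r, s }  = { q, r, s } ∪ { p }
Round 3: 1 new —
  { t }  = complement { p, q, r, s }
Round 4: no new sets; the family is a σ-algebra.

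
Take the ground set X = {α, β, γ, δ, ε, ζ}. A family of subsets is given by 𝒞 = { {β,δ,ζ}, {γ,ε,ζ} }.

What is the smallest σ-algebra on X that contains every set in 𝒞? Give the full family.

Take S₀ = 𝒞 ∪ {∅, X} = { ∅, {β,δ,ζ}, {γ,ε,ζ}, X }.
Step 1 (3 new):
  {α,β,δ}  = {γ,ε,ζ}ᶜ
  {α,γ,ε}  = {β,δ,ζ}ᶜ
  {β,γ,δ,ε,ζ}  = {β,δ,ζ} ∪ {γ,ε,ζ}
  (now 7)
Step 2: +4 →
  {α}  = {β,γ,δ,ε,ζ}ᶜ
  {α,β,δ,ζ}  = {β,δ,ζ} ∪ {α,β,δ}
  {α,γ,ε,ζ}  = {γ,ε,ζ} ∪ {α,γ,ε}
  {α,β,γ,δ,ε}  = {α,γ,ε} ∪ {α,β,δ}
  (now 11)
Step 3: 3 new —
  {ζ}  = {α,β,γ,δ,ε}ᶜ
  {β,δ}  = {α,γ,ε,ζ}ᶜ
  {γ,ε}  = {α,β,δ,ζ}ᶜ
  (now 14)
Step 4: +2 →
  {α,ζ}  = {α} ∪ {ζ}
  {β,γ,δ,ε}  = {γ,ε} ∪ {β,δ}
  (now 16)
After Step 5 the family is unchanged; done.

|σ(𝒞)| = 16.  σ(𝒞) = { ∅, {α}, {ζ}, {α,ζ}, {β,δ}, {γ,ε}, {α,β,δ}, {α,γ,ε}, {β,δ,ζ}, {γ,ε,ζ}, {α,β,δ,ζ}, {α,γ,ε,ζ}, {β,γ,δ,ε}, {α,β,γ,δ,ε}, {β,γ,δ,ε,ζ}, X }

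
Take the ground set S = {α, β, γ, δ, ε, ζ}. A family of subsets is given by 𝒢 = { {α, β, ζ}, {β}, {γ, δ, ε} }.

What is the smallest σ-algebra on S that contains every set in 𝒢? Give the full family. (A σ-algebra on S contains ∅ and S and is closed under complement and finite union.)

Initial family (5 sets): { {}, {β}, {α, β, ζ}, {γ, δ, ε}, S }.
Round 1: +2 →
  {β, γ, δ, ε}  = {γ, δ, ε} ∪ {β}
  {α, γ, δ, ε, ζ}  = {β}ᶜ
  (now 7)
Round 2 adds 1:
  {α, ζ}  = {β, γ, δ, ε}ᶜ
  (now 8)
Round 3: no new sets; the family is a σ-algebra.

σ(𝒢) = { {}, {β}, {α, ζ}, {α, β, ζ}, {γ, δ, ε}, {β, γ, δ, ε}, {α, γ, δ, ε, ζ}, S }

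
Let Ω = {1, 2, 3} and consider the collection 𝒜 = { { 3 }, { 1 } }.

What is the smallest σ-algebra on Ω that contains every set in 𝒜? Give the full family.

σ(𝒜) (8 sets): { ∅, { 1 }, { 2 }, { 3 }, { 1, 2 }, { 1, 3 }, { 2, 3 }, Ω }

Check:
Start: 𝒜 ∪ {∅, Ω} = { ∅, { 1 }, { 3 }, Ω }.
Step 1 adds 3:
  { 1, 2 }  = { 3 }ᶜ
  { 1, 3 }  = { 3 } ∪ { 1 }
  { 2, 3 }  = { 1 }ᶜ
  [7 total]
Step 2 (1 new):
  { 2 }  = { 1, 3 }ᶜ
  [8 total]
Step 3: already closed under ᶜ and ∪.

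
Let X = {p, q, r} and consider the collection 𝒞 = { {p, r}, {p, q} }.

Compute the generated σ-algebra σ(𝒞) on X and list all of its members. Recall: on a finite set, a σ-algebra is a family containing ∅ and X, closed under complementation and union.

Begin from { {}, {p, q}, {p, r}, X } (that is, 𝒞 plus ∅ and X).
Step 1: +2 →
  {q}  = {p, r}ᶜ
  {r}  = {p, q}ᶜ
  |family| = 6
Step 2: +1 →
  {q, r}  = {r} ∪ {q}
  |family| = 7
Step 3: 1 new —
  {p}  = {q, r}ᶜ
  |family| = 8
Step 4: closed — nothing new.

σ(𝒞) = { {}, {p}, {q}, {r}, {p, q}, {p, r}, {q, r}, X }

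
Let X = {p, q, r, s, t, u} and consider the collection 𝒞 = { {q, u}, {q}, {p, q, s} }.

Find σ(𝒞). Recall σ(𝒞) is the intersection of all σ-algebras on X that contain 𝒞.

Initial family (5 sets): { {}, {q}, {q, u}, {p, q, s}, X }.
Pass 1: +4 →
  {r, t, u}  = {p, q, s}ᶜ
  {p, q, s, u}  = {q, u} ∪ {p, q, s}
  {p, r, s, t}  = {q, u}ᶜ
  {p, r, s, t, u}  = {q}ᶜ
  (now 9)
Pass 2 adds 3:
  {r, t}  = {p, q, s, u}ᶜ
  {q, r, t, u}  = {q} ∪ {r, t, u}
  {p, q, r, s, t}  = {q} ∪ {p, r, s, t}
  (now 12)
Pass 3 (3 new):
  {u}  = {p, q, r, s, t}ᶜ
  {p, s}  = {q, r, t, u}ᶜ
  {q, r, t}  = {r, t} ∪ {q}
  (now 15)
Pass 4 adds 1:
  {p, s, u}  = {q, r, t}ᶜ
  (now 16)
Pass 5 adds nothing — fixpoint reached.

|σ(𝒞)| = 16.  σ(𝒞) = { {}, {q}, {u}, {p, s}, {q, u}, {r, t}, {p, q, s}, {p, s, u}, {q, r, t}, {r, t, u}, {p, q, s, u}, {p, r, s, t}, {q, r, t, u}, {p, q, r, s, t}, {p, r, s, t, u}, X }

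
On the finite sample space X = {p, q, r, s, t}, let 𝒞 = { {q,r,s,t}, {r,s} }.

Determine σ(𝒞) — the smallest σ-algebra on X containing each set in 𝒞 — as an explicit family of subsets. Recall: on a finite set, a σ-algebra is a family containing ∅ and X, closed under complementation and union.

Begin from { {}, {r,s}, {q,r,s,t}, X } (that is, 𝒞 plus ∅ and X).
Pass 1 adds 2:
  {p}  = complement {q,r,s,t}
  {p,q,t}  = complement {r,s}
  [6 total]
Pass 2 (1 new):
  {p,r,s}  = {r,s} ∪ {p}
  [7 total]
Pass 3. New:
  {q,t}  = complement {p,r,s}
  [8 total]
Pass 4: stable.

Therefore σ(𝒞) = { {}, {p}, {q,t}, {r,s}, {p,q,t}, {p,r,s}, {q,r,s,t}, X } (|σ(𝒞)| = 8).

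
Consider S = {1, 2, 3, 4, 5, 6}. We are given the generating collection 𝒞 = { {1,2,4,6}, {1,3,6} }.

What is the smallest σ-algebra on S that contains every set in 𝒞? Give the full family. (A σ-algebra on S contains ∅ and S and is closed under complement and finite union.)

Begin from { ∅, {1,3,6}, {1,2,4,6}, S } (that is, 𝒞 plus ∅ and S).
Round 1 (3 new):
  {3,5}  = {1,2,4,6}ᶜ
  {2,4,5}  = {1,3,6}ᶜ
  {1,2,3,4,6}  = {1,3,6} ∪ {1,2,4,6}
  — 7 sets.
Round 2 (4 new):
  {5}  = {1,2,3,4,6}ᶜ
  {1,3,5,6}  = {1,3,6} ∪ {3,5}
  {2,3,4,5}  = {3,5} ∪ {2,4,5}
  {1,2,4,5,6}  = {1,2,4,6} ∪ {2,4,5}
  — 11 sets.
Round 3: 3 new —
  {3}  = {1,2,4,5,6}ᶜ
  {1,6}  = {2,3,4,5}ᶜ
  {2,4}  = {1,3,5,6}ᶜ
  — 14 sets.
Round 4. New:
  {1,5,6}  = {1,6} ∪ {5}
  {2,3,4}  = {3} ∪ {2,4}
  — 16 sets.
Round 5: no new sets; the family is a σ-algebra.

Hence σ(𝒞) has 16 members: { ∅, {3}, {5}, {1,6}, {2,4}, {3,5}, {1,3,6}, {1,5,6}, {2,3,4}, {2,4,5}, {1,2,4,6}, {1,3,5,6}, {2,3,4,5}, {1,2,3,4,6}, {1,2,4,5,6}, S }.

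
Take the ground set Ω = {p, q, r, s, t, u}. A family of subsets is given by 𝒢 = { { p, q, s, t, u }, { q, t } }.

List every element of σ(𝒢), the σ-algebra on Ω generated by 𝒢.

Answer: σ(𝒢) = { {}, { r }, { q, t }, { p, s, u }, { q, r, t }, { p, r, s, u }, { p, q, s, t, u }, Ω }

Trace:
Begin from { {}, { q, t }, { p, q, s, t, u }, Ω } (that is, 𝒢 plus ∅ and Ω).
Round 1 adds 2:
  { r }  = { p, q, s, t, u }ᶜ
  { p, r, s, u }  = { q, t }ᶜ
  [6 total]
Round 2: +1 →
  { q, r, t }  = { r } ∪ { q, t }
  [7 total]
Round 3: 1 new —
  { p, s, u }  = { q, r, t }ᶜ
  [8 total]
Round 4: closed — nothing new.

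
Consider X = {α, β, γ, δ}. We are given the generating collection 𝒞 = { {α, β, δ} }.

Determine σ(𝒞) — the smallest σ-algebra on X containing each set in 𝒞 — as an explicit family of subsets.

σ(𝒞) = { ∅, {γ}, {α, β, δ}, X }

Check:
Initial family (3 sets): { ∅, {α, β, δ}, X }.
Iteration 1 adds 1:
  {γ}  = ᶜ of {α, β, δ}
  — 4 sets.
After Iteration 2 the family is unchanged; done.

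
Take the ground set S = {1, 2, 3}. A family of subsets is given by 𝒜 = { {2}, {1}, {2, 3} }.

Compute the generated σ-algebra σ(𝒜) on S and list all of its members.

Begin from { {}, {1}, {2}, {2, 3}, S } (that is, 𝒜 plus ∅ and S).
Round 1 (2 new):
  {1, 2}  = {2} ∪ {1}
  {1, 3}  = complement {2}
  |family| = 7
Round 2: +1 →
  {3}  = complement {1, 2}
  |family| = 8
Round 3: already closed under ᶜ and ∪.

|σ(𝒜)| = 8.  σ(𝒜) = { {}, {1}, {2}, {3}, {1, 2}, {1, 3}, {2, 3}, S }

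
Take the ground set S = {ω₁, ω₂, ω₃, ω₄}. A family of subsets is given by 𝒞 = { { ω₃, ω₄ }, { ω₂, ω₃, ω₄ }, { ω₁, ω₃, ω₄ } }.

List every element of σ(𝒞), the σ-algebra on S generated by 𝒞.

|σ(𝒞)| = 8.  σ(𝒞) = { ∅, { ω₁ }, { ω₂ }, { ω₁, ω₂ }, { ω₃, ω₄ }, { ω₁, ω₃, ω₄ }, { ω₂, ω₃, ω₄ }, S }

Check:
Take S₀ = 𝒞 ∪ {∅, S} = { ∅, { ω₃, ω₄ }, { ω₁, ω₃, ω₄ }, { ω₂, ω₃, ω₄ }, S }.
Step 1: +3 →
  { ω₁ }  = { ω₂, ω₃, ω₄ }ᶜ
  { ω₂ }  = { ω₁, ω₃, ω₄ }ᶜ
  { ω₁, ω₂ }  = { ω₃, ω₄ }ᶜ
Step 2: closed — nothing new.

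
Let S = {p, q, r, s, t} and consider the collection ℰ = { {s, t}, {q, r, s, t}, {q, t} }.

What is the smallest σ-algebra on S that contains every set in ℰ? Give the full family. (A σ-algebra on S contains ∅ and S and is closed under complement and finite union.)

Answer: σ(ℰ) = { {}, {p}, {q}, {r}, {s}, {t}, {p, q}, {p, r}, {p, s}, {p, t}, {q, r}, {q, s}, {q, t}, {r, s}, {r, t}, {s, t}, {p, q, r}, {p, q, s}, {p, q, t}, {p, r, s}, {p, r, t}, {p, s, t}, {q, r, s}, {q, r, t}, {q, s, t}, {r, s, t}, {p, q, r, s}, {p, q, r, t}, {p, q, s, t}, {p, r, s, t}, {q, r, s, t}, S }

Derivation:
Begin from { {}, {q, t}, {s, t}, {q, r, s, t}, S } (that is, ℰ plus ∅ and S).
Step 1: 4 new —
  {p}  = ᶜ of {q, r, s, t}
  {p, q, r}  = ᶜ of {s, t}
  {p, r, s}  = ᶜ of {q, t}
  {q, s, t}  = {s, t} ∪ {q, t}
  (now 9)
Step 2: 7 new —
  {p, r}  = ᶜ of {q, s, t}
  {p, q, t}  = {q, t} ∪ {p}
  {p, s, t}  = {s, t} ∪ {p}
  {p, q, r, s}  = {p, q, r} ∪ {p, r, s}
  {p, q, r, t}  = {q, t} ∪ {p, q, r}
  {p, q, s, t}  = {q, s, t} ∪ {p}
  {p, r, s, t}  = {s, t} ∪ {p, r, s}
  (now 16)
Step 3: +6 →
  {q}  = ᶜ of {p, r, s, t}
  {r}  = ᶜ of {p, q, s, t}
  {s}  = ᶜ of {p, q, r, t}
  {t}  = ᶜ of {p, q, r, s}
  {q, r}  = ᶜ of {p, s, t}
  {r, s}  = ᶜ of {p, q, t}
  (now 22)
Step 4: +9 →
  {p, q}  = {q} ∪ {p}
  {p, s}  = {s} ∪ {p}
  {p, t}  = {t} ∪ {p}
  {q, s}  = {q} ∪ {s}
  {r, t}  = {t} ∪ {r}
  {p, r, t}  = {t} ∪ {p, r}
  {q, r, s}  = {r, s} ∪ {q}
  {q, r, t}  = {q, t} ∪ {r}
  {r, s, t}  = {r, s} ∪ {t}
  (now 31)
Step 5 adds 1:
  {p, q, s}  = ᶜ of {r, t}
  (now 32)
After Step 6 the family is unchanged; done.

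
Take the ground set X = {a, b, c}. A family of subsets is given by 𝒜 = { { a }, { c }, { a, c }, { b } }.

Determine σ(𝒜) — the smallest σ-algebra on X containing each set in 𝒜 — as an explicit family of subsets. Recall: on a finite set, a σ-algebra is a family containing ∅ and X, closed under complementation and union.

Seed the family with 𝒜 together with ∅ and X: { {  }, { a }, { b }, { c }, { a, c }, X }.
Pass 1 (2 new):
  { a, b }  = complement { c }
  { b, c }  = complement { a }
Pass 2: closed — nothing new.

Hence σ(𝒜) has 8 members: { {  }, { a }, { b }, { c }, { a, b }, { a, c }, { b, c }, X }.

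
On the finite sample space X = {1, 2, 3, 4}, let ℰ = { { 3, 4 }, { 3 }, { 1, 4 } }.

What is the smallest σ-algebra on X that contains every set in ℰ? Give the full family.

Take S₀ = ℰ ∪ {∅, X} = { {  }, { 3 }, { 1, 4 }, { 3, 4 }, X }.
Step 1: +4 →
  { 1, 2 }  = complement { 3, 4 }
  { 2, 3 }  = complement { 1, 4 }
  { 1, 2, 4 }  = complement { 3 }
  { 1, 3, 4 }  = { 3 } ∪ { 1, 4 }
  — 9 sets.
Step 2: +3 →
  { 2 }  = complement { 1, 3, 4 }
  { 1, 2, 3 }  = { 1, 2 } ∪ { 3 }
  { 2, 3, 4 }  = { 3, 4 } ∪ { 2, 3 }
  — 12 sets.
Step 3: 2 new —
  { 1 }  = complement { 2, 3, 4 }
  { 4 }  = complement { 1, 2, 3 }
  — 14 sets.
Step 4. New:
  { 1, 3 }  = { 3 } ∪ { 1 }
  { 2, 4 }  = { 4 } ∪ { 2 }
  — 16 sets.
After Step 5 the family is unchanged; done.

Therefore σ(ℰ) = { {  }, { 1 }, { 2 }, { 3 }, { 4 }, { 1, 2 }, { 1, 3 }, { 1, 4 }, { 2, 3 }, { 2, 4 }, { 3, 4 }, { 1, 2, 3 }, { 1, 2, 4 }, { 1, 3, 4 }, { 2, 3, 4 }, X } (|σ(ℰ)| = 16).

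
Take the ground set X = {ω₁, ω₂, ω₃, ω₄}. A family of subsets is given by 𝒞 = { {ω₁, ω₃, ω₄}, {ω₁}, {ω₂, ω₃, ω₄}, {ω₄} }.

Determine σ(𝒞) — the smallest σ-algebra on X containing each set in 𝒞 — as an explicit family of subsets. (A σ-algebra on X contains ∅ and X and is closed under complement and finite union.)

Initial family (6 sets): { {}, {ω₁}, {ω₄}, {ω₁, ω₃, ω₄}, {ω₂, ω₃, ω₄}, X }.
Iteration 1: +3 →
  {ω₂}  = complement {ω₁, ω₃, ω₄}
  {ω₁, ω₄}  = {ω₄} ∪ {ω₁}
  {ω₁, ω₂, ω₃}  = complement {ω₄}
  — 9 sets.
Iteration 2 adds 4:
  {ω₁, ω₂}  = {ω₂} ∪ {ω₁}
  {ω₂, ω₃}  = complement {ω₁, ω₄}
  {ω₂, ω₄}  = {ω₂} ∪ {ω₄}
  {ω₁, ω₂, ω₄}  = {ω₂} ∪ {ω₁, ω₄}
  — 13 sets.
Iteration 3. New:
  {ω₃}  = complement {ω₁, ω₂, ω₄}
  {ω₁, ω₃}  = complement {ω₂, ω₄}
  {ω₃, ω₄}  = complement {ω₁, ω₂}
  — 16 sets.
Iteration 4 adds nothing — fixpoint reached.

Therefore σ(𝒞) = { {}, {ω₁}, {ω₂}, {ω₃}, {ω₄}, {ω₁, ω₂}, {ω₁, ω₃}, {ω₁, ω₄}, {ω₂, ω₃}, {ω₂, ω₄}, {ω₃, ω₄}, {ω₁, ω₂, ω₃}, {ω₁, ω₂, ω₄}, {ω₁, ω₃, ω₄}, {ω₂, ω₃, ω₄}, X } (|σ(𝒞)| = 16).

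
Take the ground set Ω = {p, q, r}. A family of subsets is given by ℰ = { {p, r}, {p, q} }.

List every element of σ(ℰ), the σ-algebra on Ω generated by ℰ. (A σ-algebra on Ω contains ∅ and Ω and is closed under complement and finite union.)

Start: ℰ ∪ {∅, Ω} = { {}, {p, q}, {p, r}, Ω }.
Round 1: 2 new —
  {q}  = complement {p, r}
  {r}  = complement {p, q}
  (now 6)
Round 2 (1 new):
  {q, r}  = {r} ∪ {q}
  (now 7)
Round 3 (1 new):
  {p}  = complement {q, r}
  (now 8)
After Round 4 the family is unchanged; done.

Hence σ(ℰ) has 8 members: { {}, {p}, {q}, {r}, {p, q}, {p, r}, {q, r}, Ω }.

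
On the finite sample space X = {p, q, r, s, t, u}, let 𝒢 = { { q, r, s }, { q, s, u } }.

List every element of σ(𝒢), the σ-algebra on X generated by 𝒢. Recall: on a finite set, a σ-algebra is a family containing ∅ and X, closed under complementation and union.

Begin from { {}, { q, r, s }, { q, s, u }, X } (that is, 𝒢 plus ∅ and X).
Round 1: 3 new —
  { p, r, t }  = { q, s, u }ᶜ
  { p, t, u }  = { q, r, s }ᶜ
  { q, r, s, u }  = { q, s, u } ∪ { q, r, s }
  [7 total]
Round 2 (4 new):
  { p, t }  = { q, r, s, u }ᶜ
  { p, r, t, u }  = { p, t, u } ∪ { p, r, t }
  { p, q, r, s, t }  = { q, r, s } ∪ { p, r, t }
  { p, q, s, t, u }  = { q, s, u } ∪ { p, t, u }
  [11 total]
Round 3: 3 new —
  { r }  = { p, q, s, t, u }ᶜ
  { u }  = { p, q, r, s, t }ᶜ
  { q, s }  = { p, r, t, u }ᶜ
  [14 total]
Round 4: 2 new —
  { r, u }  = { r } ∪ { u }
  { p, q, s, t }  = { p, t } ∪ { q, s }
  [16 total]
Round 5: closed — nothing new.

Hence σ(𝒢) has 16 members: { {}, { r }, { u }, { p, t }, { q, s }, { r, u }, { p, r, t }, { p, t, u }, { q, r, s }, { q, s, u }, { p, q, s, t }, { p, r, t, u }, { q, r, s, u }, { p, q, r, s, t }, { p, q, s, t, u }, X }.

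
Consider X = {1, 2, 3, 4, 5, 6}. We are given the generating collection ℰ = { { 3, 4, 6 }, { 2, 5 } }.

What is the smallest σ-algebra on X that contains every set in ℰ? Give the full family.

Start: ℰ ∪ {∅, X} = { {}, { 2, 5 }, { 3, 4, 6 }, X }.
Round 1. New:
  { 1, 2, 5 }  = ᶜ of { 3, 4, 6 }
  { 1, 3, 4, 6 }  = ᶜ of { 2, 5 }
  { 2, 3, 4, 5, 6 }  = { 3, 4, 6 } ∪ { 2, 5 }
Round 2. New:
  { 1 }  = ᶜ of { 2, 3, 4, 5, 6 }
Round 3: no new sets; the family is a σ-algebra.

Hence σ(ℰ) has 8 members: { {}, { 1 }, { 2, 5 }, { 1, 2, 5 }, { 3, 4, 6 }, { 1, 3, 4, 6 }, { 2, 3, 4, 5, 6 }, X }.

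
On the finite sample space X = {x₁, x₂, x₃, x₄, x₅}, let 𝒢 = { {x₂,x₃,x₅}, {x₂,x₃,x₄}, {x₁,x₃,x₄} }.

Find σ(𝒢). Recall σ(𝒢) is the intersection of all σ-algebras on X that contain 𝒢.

Initial family (5 sets): { ∅, {x₁,x₃,x₄}, {x₂,x₃,x₄}, {x₂,x₃,x₅}, X }.
Step 1 (5 new):
  {x₁,x₄}  = ᶜ of {x₂,x₃,x₅}
  {x₁,x₅}  = ᶜ of {x₂,x₃,x₄}
  {x₂,x₅}  = ᶜ of {x₁,x₃,x₄}
  {x₁,x₂,x₃,x₄}  = {x₁,x₃,x₄} ∪ {x₂,x₃,x₄}
  {x₂,x₃,x₄,x₅}  = {x₂,x₃,x₅} ∪ {x₂,x₃,x₄}
  — 10 sets.
Step 2: +7 →
  {x₁}  = ᶜ of {x₂,x₃,x₄,x₅}
  {x₅}  = ᶜ of {x₁,x₂,x₃,x₄}
  {x₁,x₂,x₅}  = {x₂,x₅} ∪ {x₁,x₅}
  {x₁,x₄,x₅}  = {x₁,x₄} ∪ {x₁,x₅}
  {x₁,x₂,x₃,x₅}  = {x₂,x₃,x₅} ∪ {x₁,x₅}
  {x₁,x₂,x₄,x₅}  = {x₂,x₅} ∪ {x₁,x₄}
  {x₁,x₃,x₄,x₅}  = {x₁,x₃,x₄} ∪ {x₁,x₅}
  — 17 sets.
Step 3. New:
  {x₂}  = ᶜ of {x₁,x₃,x₄,x₅}
  {x₃}  = ᶜ of {x₁,x₂,x₄,x₅}
  {x₄}  = ᶜ of {x₁,x₂,x₃,x₅}
  {x₂,x₃}  = ᶜ of {x₁,x₄,x₅}
  {x₃,x₄}  = ᶜ of {x₁,x₂,x₅}
  — 22 sets.
Step 4 (10 new):
  {x₁,x₂}  = {x₂} ∪ {x₁}
  {x₁,x₃}  = {x₃} ∪ {x₁}
  {x₂,x₄}  = {x₂} ∪ {x₄}
  {x₃,x₅}  = {x₅} ∪ {x₃}
  {x₄,x₅}  = {x₅} ∪ {x₄}
  {x₁,x₂,x₃}  = {x₂,x₃} ∪ {x₁}
  {x₁,x₂,x₄}  = {x₂} ∪ {x₁,x₄}
  {x₁,x₃,x₅}  = {x₃} ∪ {x₁,x₅}
  {x₂,x₄,x₅}  = {x₂,x₅} ∪ {x₄}
  {x₃,x₄,x₅}  = {x₃,x₄} ∪ {x₅}
  — 32 sets.
Step 5 adds nothing — fixpoint reached.

Hence σ(𝒢) has 32 members: { ∅, {x₁}, {x₂}, {x₃}, {x₄}, {x₅}, {x₁,x₂}, {x₁,x₃}, {x₁,x₄}, {x₁,x₅}, {x₂,x₃}, {x₂,x₄}, {x₂,x₅}, {x₃,x₄}, {x₃,x₅}, {x₄,x₅}, {x₁,x₂,x₃}, {x₁,x₂,x₄}, {x₁,x₂,x₅}, {x₁,x₃,x₄}, {x₁,x₃,x₅}, {x₁,x₄,x₅}, {x₂,x₃,x₄}, {x₂,x₃,x₅}, {x₂,x₄,x₅}, {x₃,x₄,x₅}, {x₁,x₂,x₃,x₄}, {x₁,x₂,x₃,x₅}, {x₁,x₂,x₄,x₅}, {x₁,x₃,x₄,x₅}, {x₂,x₃,x₄,x₅}, X }.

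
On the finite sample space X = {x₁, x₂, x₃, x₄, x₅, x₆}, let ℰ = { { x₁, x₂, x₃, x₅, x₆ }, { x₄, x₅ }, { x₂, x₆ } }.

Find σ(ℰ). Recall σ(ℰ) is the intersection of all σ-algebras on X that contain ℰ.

Answer: σ(ℰ) = { {}, { x₄ }, { x₅ }, { x₁, x₃ }, { x₂, x₆ }, { x₄, x₅ }, { x₁, x₃, x₄ }, { x₁, x₃, x₅ }, { x₂, x₄, x₆ }, { x₂, x₅, x₆ }, { x₁, x₂, x₃, x₆ }, { x₁, x₃, x₄, x₅ }, { x₂, x₄, x₅, x₆ }, { x₁, x₂, x₃, x₄, x₆ }, { x₁, x₂, x₃, x₅, x₆ }, X }

Derivation:
Initial family (5 sets): { {}, { x₂, x₆ }, { x₄, x₅ }, { x₁, x₂, x₃, x₅, x₆ }, X }.
Pass 1. New:
  { x₄ }  = { x₁, x₂, x₃, x₅, x₆ }ᶜ
  { x₁, x₂, x₃, x₆ }  = { x₄, x₅ }ᶜ
  { x₁, x₃, x₄, x₅ }  = { x₂, x₆ }ᶜ
  { x₂, x₄, x₅, x₆ }  = { x₄, x₅ } ∪ { x₂, x₆ }
  [9 total]
Pass 2. New:
  { x₁, x₃ }  = { x₂, x₄, x₅, x₆ }ᶜ
  { x₂, x₄, x₆ }  = { x₂, x₆ } ∪ { x₄ }
  { x₁, x₂, x₃, x₄, x₆ }  = { x₁, x₂, x₃, x₆ } ∪ { x₄ }
  [12 total]
Pass 3. New:
  { x₅ }  = { x₁, x₂, x₃, x₄, x₆ }ᶜ
  { x₁, x₃, x₄ }  = { x₁, x₃ } ∪ { x₄ }
  { x₁, x₃, x₅ }  = { x₂, x₄, x₆ }ᶜ
  [15 total]
Pass 4 (1 new):
  { x₂, x₅, x₆ }  = { x₁, x₃, x₄ }ᶜ
  [16 total]
Pass 5: stable.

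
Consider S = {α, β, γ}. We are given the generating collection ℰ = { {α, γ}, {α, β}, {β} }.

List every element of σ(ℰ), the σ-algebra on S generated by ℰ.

Seed the family with ℰ together with ∅ and S: { {}, {β}, {α, β}, {α, γ}, S }.
Pass 1 adds 1:
  {γ}  = complement {α, β}
  |family| = 6
Pass 2 adds 1:
  {β, γ}  = {γ} ∪ {β}
  |family| = 7
Pass 3 (1 new):
  {α}  = complement {β, γ}
  |family| = 8
After Pass 4 the family is unchanged; done.

σ(ℰ) = { {}, {α}, {β}, {γ}, {α, β}, {α, γ}, {β, γ}, S }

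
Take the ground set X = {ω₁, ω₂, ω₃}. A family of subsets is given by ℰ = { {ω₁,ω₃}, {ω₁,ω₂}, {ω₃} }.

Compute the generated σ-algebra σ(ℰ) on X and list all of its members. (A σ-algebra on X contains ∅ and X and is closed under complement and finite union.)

Begin from { {}, {ω₃}, {ω₁,ω₂}, {ω₁,ω₃}, X } (that is, ℰ plus ∅ and X).
Iteration 1: +1 →
  {ω₂}  = ᶜ of {ω₁,ω₃}
Iteration 2 (1 new):
  {ω₂,ω₃}  = {ω₃} ∪ {ω₂}
Iteration 3: +1 →
  {ω₁}  = ᶜ of {ω₂,ω₃}
Iteration 4: stable.

|σ(ℰ)| = 8.  σ(ℰ) = { {}, {ω₁}, {ω₂}, {ω₃}, {ω₁,ω₂}, {ω₁,ω₃}, {ω₂,ω₃}, X }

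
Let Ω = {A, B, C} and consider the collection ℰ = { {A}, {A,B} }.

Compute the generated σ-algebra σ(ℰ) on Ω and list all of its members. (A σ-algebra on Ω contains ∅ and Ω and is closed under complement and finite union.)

Take S₀ = ℰ ∪ {∅, Ω} = { ∅, {A}, {A,B}, Ω }.
Pass 1. New:
  {C}  = {A,B}ᶜ
  {B,C}  = {A}ᶜ
  (now 6)
Pass 2: 1 new —
  {A,C}  = {C} ∪ {A}
  (now 7)
Pass 3 adds 1:
  {B}  = {A,C}ᶜ
  (now 8)
Pass 4: already closed under ᶜ and ∪.

σ(ℰ) = { ∅, {A}, {B}, {C}, {A,B}, {A,C}, {B,C}, Ω }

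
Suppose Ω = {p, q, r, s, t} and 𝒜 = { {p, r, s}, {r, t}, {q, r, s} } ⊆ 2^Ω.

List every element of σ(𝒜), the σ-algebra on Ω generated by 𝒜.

Initial family (5 sets): { {}, {r, t}, {p, r, s}, {q, r, s}, Ω }.
Pass 1. New:
  {p, t}  = {q, r, s}ᶜ
  {q, t}  = {p, r, s}ᶜ
  {p, q, s}  = {r, t}ᶜ
  {p, q, r, s}  = {p, r, s} ∪ {q, r, s}
  {p, r, s, t}  = {p, r, s} ∪ {r, t}
  {q, r, s, t}  = {q, r, s} ∪ {r, t}
  (now 11)
Pass 2: 7 new —
  {p}  = {q, r, s, t}ᶜ
  {q}  = {p, r, s, t}ᶜ
  {t}  = {p, q, r, s}ᶜ
  {p, q, t}  = {q, t} ∪ {p, t}
  {p, r, t}  = {p, t} ∪ {r, t}
  {q, r, t}  = {q, t} ∪ {r, t}
  {p, q, s, t}  = {q, t} ∪ {p, q, s}
  (now 18)
Pass 3: 6 new —
  {r}  = {p, q, s, t}ᶜ
  {p, q}  = {q} ∪ {p}
  {p, s}  = {q, r, t}ᶜ
  {q, s}  = {p, r, t}ᶜ
  {r, s}  = {p, q, t}ᶜ
  {p, q, r, t}  = {q, t} ∪ {p, r, t}
  (now 24)
Pass 4 (7 new):
  {s}  = {p, q, r, t}ᶜ
  {p, r}  = {r} ∪ {p}
  {q, r}  = {q} ∪ {r}
  {p, q, r}  = {p, q} ∪ {r}
  {p, s, t}  = {t} ∪ {p, s}
  {q, s, t}  = {q, t} ∪ {q, s}
  {r, s, t}  = {p, q}ᶜ
  (now 31)
Pass 5: 1 new —
  {s, t}  = {p, q, r}ᶜ
  (now 32)
Pass 6: stable.

|σ(𝒜)| = 32.  σ(𝒜) = { {}, {p}, {q}, {r}, {s}, {t}, {p, q}, {p, r}, {p, s}, {p, t}, {q, r}, {q, s}, {q, t}, {r, s}, {r, t}, {s, t}, {p, q, r}, {p, q, s}, {p, q, t}, {p, r, s}, {p, r, t}, {p, s, t}, {q, r, s}, {q, r, t}, {q, s, t}, {r, s, t}, {p, q, r, s}, {p, q, r, t}, {p, q, s, t}, {p, r, s, t}, {q, r, s, t}, Ω }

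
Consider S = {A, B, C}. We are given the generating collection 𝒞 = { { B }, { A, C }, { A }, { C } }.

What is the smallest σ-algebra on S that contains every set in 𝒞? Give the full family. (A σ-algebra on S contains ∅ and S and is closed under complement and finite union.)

σ(𝒞) (8 sets): { {  }, { A }, { B }, { C }, { A, B }, { A, C }, { B, C }, S }

Trace:
Initial family (6 sets): { {  }, { A }, { B }, { C }, { A, C }, S }.
Iteration 1: +2 →
  { A, B }  = S∖{ C }
  { B, C }  = S∖{ A }
  |family| = 8
Iteration 2: already closed under ᶜ and ∪.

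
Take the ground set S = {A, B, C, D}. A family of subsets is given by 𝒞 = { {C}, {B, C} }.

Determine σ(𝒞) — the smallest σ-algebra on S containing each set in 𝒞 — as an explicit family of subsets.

Take S₀ = 𝒞 ∪ {∅, S} = { {}, {C}, {B, C}, S }.
Round 1. New:
  {A, D}  = {B, C}ᶜ
  {A, B, D}  = {C}ᶜ
  [6 total]
Round 2: +1 →
  {A, C, D}  = {C} ∪ {A, D}
  [7 total]
Round 3. New:
  {B}  = {A, C, D}ᶜ
  [8 total]
Round 4: stable.

σ(𝒞) = { {}, {B}, {C}, {A, D}, {B, C}, {A, B, D}, {A, C, D}, S }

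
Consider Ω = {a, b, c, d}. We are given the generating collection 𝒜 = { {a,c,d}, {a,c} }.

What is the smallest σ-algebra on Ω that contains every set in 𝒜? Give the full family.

Start: 𝒜 ∪ {∅, Ω} = { {}, {a,c}, {a,c,d}, Ω }.
Iteration 1. New:
  {b}  = Ω∖{a,c,d}
  {b,d}  = Ω∖{a,c}
  (now 6)
Iteration 2. New:
  {a,b,c}  = {a,c} ∪ {b}
  (now 7)
Iteration 3 (1 new):
  {d}  = Ω∖{a,b,c}
  (now 8)
Iteration 4: no new sets; the family is a σ-algebra.

Hence σ(𝒜) has 8 members: { {}, {b}, {d}, {a,c}, {b,d}, {a,b,c}, {a,c,d}, Ω }.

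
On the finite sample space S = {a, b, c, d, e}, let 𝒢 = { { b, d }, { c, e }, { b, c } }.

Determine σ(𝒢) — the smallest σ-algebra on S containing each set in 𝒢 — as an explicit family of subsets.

σ(𝒢) (32 sets): { {  }, { a }, { b }, { c }, { d }, { e }, { a, b }, { a, c }, { a, d }, { a, e }, { b, c }, { b, d }, { b, e }, { c, d }, { c, e }, { d, e }, { a, b, c }, { a, b, d }, { a, b, e }, { a, c, d }, { a, c, e }, { a, d, e }, { b, c, d }, { b, c, e }, { b, d, e }, { c, d, e }, { a, b, c, d }, { a, b, c, e }, { a, b, d, e }, { a, c, d, e }, { b, c, d, e }, S }

Derivation:
Initial family (5 sets): { {  }, { b, c }, { b, d }, { c, e }, S }.
Round 1 (6 new):
  { a, b, d }  = S∖{ c, e }
  { a, c, e }  = S∖{ b, d }
  { a, d, e }  = S∖{ b, c }
  { b, c, d }  = { b, c } ∪ { b, d }
  { b, c, e }  = { b, c } ∪ { c, e }
  { b, c, d, e }  = { c, e } ∪ { b, d }
  |family| = 11
Round 2: 7 new —
  { a }  = S∖{ b, c, d, e }
  { a, d }  = S∖{ b, c, e }
  { a, e }  = S∖{ b, c, d }
  { a, b, c, d }  = { b, c, d } ∪ { a, b, d }
  { a, b, c, e }  = { a, c, e } ∪ { b, c, e }
  { a, b, d, e }  = { a, d, e } ∪ { a, b, d }
  { a, c, d, e }  = { a, d, e } ∪ { a, c, e }
  |family| = 18
Round 3. New:
  { b }  = S∖{ a, c, d, e }
  { c }  = S∖{ a, b, d, e }
  { d }  = S∖{ a, b, c, e }
  { e }  = S∖{ a, b, c, d }
  { a, b, c }  = { b, c } ∪ { a }
  |family| = 23
Round 4. New:
  { a, b }  = { b } ∪ { a }
  { a, c }  = { c } ∪ { a }
  { b, e }  = { b } ∪ { e }
  { c, d }  = { c } ∪ { d }
  { d, e }  = S∖{ a, b, c }
  { a, b, e }  = { b } ∪ { a, e }
  { a, c, d }  = { c } ∪ { a, d }
  { b, d, e }  = { e } ∪ { b, d }
  { c, d, e }  = { d } ∪ { c, e }
  |family| = 32
Round 5: stable.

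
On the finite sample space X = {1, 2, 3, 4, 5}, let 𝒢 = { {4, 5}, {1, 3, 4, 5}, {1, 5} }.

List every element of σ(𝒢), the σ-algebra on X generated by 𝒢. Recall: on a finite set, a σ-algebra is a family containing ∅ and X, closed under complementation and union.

σ(𝒢) = { ∅, {1}, {2}, {3}, {4}, {5}, {1, 2}, {1, 3}, {1, 4}, {1, 5}, {2, 3}, {2, 4}, {2, 5}, {3, 4}, {3, 5}, {4, 5}, {1, 2, 3}, {1, 2, 4}, {1, 2, 5}, {1, 3, 4}, {1, 3, 5}, {1, 4, 5}, {2, 3, 4}, {2, 3, 5}, {2, 4, 5}, {3, 4, 5}, {1, 2, 3, 4}, {1, 2, 3, 5}, {1, 2, 4, 5}, {1, 3, 4, 5}, {2, 3, 4, 5}, X }

Check:
Take S₀ = 𝒢 ∪ {∅, X} = { ∅, {1, 5}, {4, 5}, {1, 3, 4, 5}, X }.
Step 1 (4 new):
  {2}  = X∖{1, 3, 4, 5}
  {1, 2, 3}  = X∖{4, 5}
  {1, 4, 5}  = {4, 5} ∪ {1, 5}
  {2, 3, 4}  = X∖{1, 5}
Step 2: 7 new —
  {2, 3}  = X∖{1, 4, 5}
  {1, 2, 5}  = {2} ∪ {1, 5}
  {2, 4, 5}  = {2} ∪ {4, 5}
  {1, 2, 3, 4}  = {1, 2, 3} ∪ {2, 3, 4}
  {1, 2, 3, 5}  = {1, 2, 3} ∪ {1, 5}
  {1, 2, 4, 5}  = {1, 4, 5} ∪ {2}
  {2, 3, 4, 5}  = {2, 3, 4} ∪ {4, 5}
Step 3 adds 6:
  {1}  = X∖{2, 3, 4, 5}
  {3}  = X∖{1, 2, 4, 5}
  {4}  = X∖{1, 2, 3, 5}
  {5}  = X∖{1, 2, 3, 4}
  {1, 3}  = X∖{2, 4, 5}
  {3, 4}  = X∖{1, 2, 5}
Step 4. New:
  {1, 2}  = {2} ∪ {1}
  {1, 4}  = {4} ∪ {1}
  {2, 4}  = {2} ∪ {4}
  {2, 5}  = {2} ∪ {5}
  {3, 5}  = {5} ∪ {3}
  {1, 3, 4}  = {3, 4} ∪ {1, 3}
  {1, 3, 5}  = {5} ∪ {1, 3}
  {2, 3, 5}  = {5} ∪ {2, 3}
  {3, 4, 5}  = {3, 4} ∪ {5}
Step 5: +1 →
  {1, 2, 4}  = X∖{3, 5}
Step 6 adds nothing — fixpoint reached.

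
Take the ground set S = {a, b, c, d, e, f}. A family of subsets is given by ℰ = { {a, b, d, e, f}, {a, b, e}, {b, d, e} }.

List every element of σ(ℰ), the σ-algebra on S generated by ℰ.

σ(ℰ) (32 sets): { {}, {a}, {c}, {d}, {f}, {a, c}, {a, d}, {a, f}, {b, e}, {c, d}, {c, f}, {d, f}, {a, b, e}, {a, c, d}, {a, c, f}, {a, d, f}, {b, c, e}, {b, d, e}, {b, e, f}, {c, d, f}, {a, b, c, e}, {a, b, d, e}, {a, b, e, f}, {a, c, d, f}, {b, c, d, e}, {b, c, e, f}, {b, d, e, f}, {a, b, c, d, e}, {a, b, c, e, f}, {a, b, d, e, f}, {b, c, d, e, f}, S }

Trace:
Take S₀ = ℰ ∪ {∅, S} = { {}, {a, b, e}, {b, d, e}, {a, b, d, e, f}, S }.
Iteration 1 adds 4:
  {c}  = {a, b, d, e, f}ᶜ
  {a, c, f}  = {b, d, e}ᶜ
  {c, d, f}  = {a, b, e}ᶜ
  {a, b, d, e}  = {a, b, e} ∪ {b, d, e}
  [9 total]
Iteration 2. New:
  {c, f}  = {a, b, d, e}ᶜ
  {a, b, c, e}  = {c} ∪ {a, b, e}
  {a, c, d, f}  = {a, c, f} ∪ {c, d, f}
  {b, c, d, e}  = {c} ∪ {b, d, e}
  {a, b, c, d, e}  = {a, b, d, e} ∪ {c}
  {a, b, c, e, f}  = {a, c, f} ∪ {a, b, e}
  {b, c, d, e, f}  = {c, d, f} ∪ {b, d, e}
  [16 total]
Iteration 3: 6 new —
  {a}  = {b, c, d, e, f}ᶜ
  {d}  = {a, b, c, e, f}ᶜ
  {f}  = {a, b, c, d, e}ᶜ
  {a, f}  = {b, c, d, e}ᶜ
  {b, e}  = {a, c, d, f}ᶜ
  {d, f}  = {a, b, c, e}ᶜ
  [22 total]
Iteration 4 (9 new):
  {a, c}  = {a} ∪ {c}
  {a, d}  = {a} ∪ {d}
  {c, d}  = {c} ∪ {d}
  {a, d, f}  = {a} ∪ {d, f}
  {b, c, e}  = {b, e} ∪ {c}
  {b, e, f}  = {b, e} ∪ {f}
  {a, b, e, f}  = {b, e} ∪ {a, f}
  {b, c, e, f}  = {b, e} ∪ {c, f}
  {b, d, e, f}  = {b, e} ∪ {d, f}
  [31 total]
Iteration 5: 1 new —
  {a, c, d}  = {b, e, f}ᶜ
  [32 total]
After Iteration 6 the family is unchanged; done.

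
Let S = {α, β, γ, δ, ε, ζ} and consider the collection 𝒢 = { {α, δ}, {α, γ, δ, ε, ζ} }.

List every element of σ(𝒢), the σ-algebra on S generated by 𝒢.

Initial family (4 sets): { {}, {α, δ}, {α, γ, δ, ε, ζ}, S }.
Round 1: 2 new —
  {β}  = ᶜ of {α, γ, δ, ε, ζ}
  {β, γ, ε, ζ}  = ᶜ of {α, δ}
  (now 6)
Round 2 adds 1:
  {α, β, δ}  = {α, δ} ∪ {β}
  (now 7)
Round 3 adds 1:
  {γ, ε, ζ}  = ᶜ of {α, β, δ}
  (now 8)
Round 4: no new sets; the family is a σ-algebra.

σ(𝒢) = { {}, {β}, {α, δ}, {α, β, δ}, {γ, ε, ζ}, {β, γ, ε, ζ}, {α, γ, δ, ε, ζ}, S }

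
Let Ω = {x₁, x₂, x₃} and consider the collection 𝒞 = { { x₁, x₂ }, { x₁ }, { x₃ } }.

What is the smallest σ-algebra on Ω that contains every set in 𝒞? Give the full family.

Start: 𝒞 ∪ {∅, Ω} = { {  }, { x₁ }, { x₃ }, { x₁, x₂ }, Ω }.
Pass 1 (2 new):
  { x₁, x₃ }  = { x₃ } ∪ { x₁ }
  { x₂, x₃ }  = ᶜ of { x₁ }
  |family| = 7
Pass 2 (1 new):
  { x₂ }  = ᶜ of { x₁, x₃ }
  |family| = 8
Pass 3: closed — nothing new.

Therefore σ(𝒞) = { {  }, { x₁ }, { x₂ }, { x₃ }, { x₁, x₂ }, { x₁, x₃ }, { x₂, x₃ }, Ω } (|σ(𝒞)| = 8).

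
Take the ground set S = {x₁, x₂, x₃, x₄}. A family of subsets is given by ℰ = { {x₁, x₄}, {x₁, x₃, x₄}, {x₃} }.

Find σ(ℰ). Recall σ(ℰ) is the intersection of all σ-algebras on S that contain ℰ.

Take S₀ = ℰ ∪ {∅, S} = { ∅, {x₃}, {x₁, x₄}, {x₁, x₃, x₄}, S }.
Round 1 adds 3:
  {x₂}  = {x₁, x₃, x₄}ᶜ
  {x₂, x₃}  = {x₁, x₄}ᶜ
  {x₁, x₂, x₄}  = {x₃}ᶜ
  (now 8)
Round 2: already closed under ᶜ and ∪.

σ(ℰ) = { ∅, {x₂}, {x₃}, {x₁, x₄}, {x₂, x₃}, {x₁, x₂, x₄}, {x₁, x₃, x₄}, S }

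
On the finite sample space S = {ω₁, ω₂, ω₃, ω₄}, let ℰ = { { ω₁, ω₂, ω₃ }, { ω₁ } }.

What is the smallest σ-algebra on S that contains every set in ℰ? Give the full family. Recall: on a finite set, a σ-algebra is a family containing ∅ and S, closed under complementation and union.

σ(ℰ) (8 sets): { {}, { ω₁ }, { ω₄ }, { ω₁, ω₄ }, { ω₂, ω₃ }, { ω₁, ω₂, ω₃ }, { ω₂, ω₃, ω₄ }, S }

Trace:
Seed the family with ℰ together with ∅ and S: { {}, { ω₁ }, { ω₁, ω₂, ω₃ }, S }.
Iteration 1. New:
  { ω₄ }  = { ω₁, ω₂, ω₃ }ᶜ
  { ω₂, ω₃, ω₄ }  = { ω₁ }ᶜ
Iteration 2 adds 1:
  { ω₁, ω₄ }  = { ω₄ } ∪ { ω₁ }
Iteration 3: +1 →
  { ω₂, ω₃ }  = { ω₁, ω₄ }ᶜ
Iteration 4: already closed under ᶜ and ∪.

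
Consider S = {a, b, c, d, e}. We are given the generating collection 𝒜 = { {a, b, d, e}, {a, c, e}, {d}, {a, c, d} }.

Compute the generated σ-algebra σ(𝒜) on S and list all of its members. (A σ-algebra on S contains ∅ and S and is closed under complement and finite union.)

|σ(𝒜)| = 32.  σ(𝒜) = { {}, {a}, {b}, {c}, {d}, {e}, {a, b}, {a, c}, {a, d}, {a, e}, {b, c}, {b, d}, {b, e}, {c, d}, {c, e}, {d, e}, {a, b, c}, {a, b, d}, {a, b, e}, {a, c, d}, {a, c, e}, {a, d, e}, {b, c, d}, {b, c, e}, {b, d, e}, {c, d, e}, {a, b, c, d}, {a, b, c, e}, {a, b, d, e}, {a, c, d, e}, {b, c, d, e}, S }

Working:
Seed the family with 𝒜 together with ∅ and S: { {}, {d}, {a, c, d}, {a, c, e}, {a, b, d, e}, S }.
Step 1 (5 new):
  {c}  = S∖{a, b, d, e}
  {b, d}  = S∖{a, c, e}
  {b, e}  = S∖{a, c, d}
  {a, b, c, e}  = S∖{d}
  {a, c, d, e}  = {a, c, d} ∪ {a, c, e}
  (now 11)
Step 2. New:
  {b}  = S∖{a, c, d, e}
  {c, d}  = {c} ∪ {d}
  {b, c, d}  = {c} ∪ {b, d}
  {b, c, e}  = {b, e} ∪ {c}
  {b, d, e}  = {b, e} ∪ {d}
  {a, b, c, d}  = {a, c, d} ∪ {b, d}
  (now 17)
Step 3: 7 new —
  {e}  = S∖{a, b, c, d}
  {a, c}  = S∖{b, d, e}
  {a, d}  = S∖{b, c, e}
  {a, e}  = S∖{b, c, d}
  {b, c}  = {c} ∪ {b}
  {a, b, e}  = S∖{c, d}
  {b, c, d, e}  = {c} ∪ {b, d, e}
  (now 24)
Step 4. New:
  {a}  = S∖{b, c, d, e}
  {c, e}  = {e} ∪ {c}
  {d, e}  = {e} ∪ {d}
  {a, b, c}  = {b} ∪ {a, c}
  {a, b, d}  = {b} ∪ {a, d}
  {a, d, e}  = S∖{b, c}
  {c, d, e}  = {c, d} ∪ {e}
  (now 31)
Step 5: 1 new —
  {a, b}  = S∖{c, d, e}
  (now 32)
Step 6: stable.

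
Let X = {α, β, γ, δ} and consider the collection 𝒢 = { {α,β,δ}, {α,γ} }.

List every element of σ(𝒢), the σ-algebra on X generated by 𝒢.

Take S₀ = 𝒢 ∪ {∅, X} = { ∅, {α,γ}, {α,β,δ}, X }.
Iteration 1. New:
  {γ}  = ᶜ of {α,β,δ}
  {β,δ}  = ᶜ of {α,γ}
  |family| = 6
Iteration 2. New:
  {β,γ,δ}  = {γ} ∪ {β,δ}
  |family| = 7
Iteration 3 adds 1:
  {α}  = ᶜ of {β,γ,δ}
  |family| = 8
Iteration 4: closed — nothing new.

σ(𝒢) = { ∅, {α}, {γ}, {α,γ}, {β,δ}, {α,β,δ}, {β,γ,δ}, X }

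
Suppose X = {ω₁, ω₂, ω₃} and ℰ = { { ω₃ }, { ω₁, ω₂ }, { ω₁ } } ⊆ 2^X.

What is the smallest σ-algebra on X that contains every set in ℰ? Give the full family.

Answer: σ(ℰ) = { {  }, { ω₁ }, { ω₂ }, { ω₃ }, { ω₁, ω₂ }, { ω₁, ω₃ }, { ω₂, ω₃ }, X }

Trace:
Take S₀ = ℰ ∪ {∅, X} = { {  }, { ω₁ }, { ω₃ }, { ω₁, ω₂ }, X }.
Step 1 (2 new):
  { ω₁, ω₃ }  = { ω₃ } ∪ { ω₁ }
  { ω₂, ω₃ }  = X∖{ ω₁ }
Step 2 (1 new):
  { ω₂ }  = X∖{ ω₁, ω₃ }
Step 3: closed — nothing new.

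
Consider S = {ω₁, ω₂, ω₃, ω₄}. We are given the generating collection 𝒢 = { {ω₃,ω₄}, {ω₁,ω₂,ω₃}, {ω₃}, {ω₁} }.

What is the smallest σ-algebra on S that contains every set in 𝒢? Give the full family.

Initial family (6 sets): { {}, {ω₁}, {ω₃}, {ω₃,ω₄}, {ω₁,ω₂,ω₃}, S }.
Pass 1. New:
  {ω₄}  = {ω₁,ω₂,ω₃}ᶜ
  {ω₁,ω₂}  = {ω₃,ω₄}ᶜ
  {ω₁,ω₃}  = {ω₃} ∪ {ω₁}
  {ω₁,ω₂,ω₄}  = {ω₃}ᶜ
  {ω₁,ω₃,ω₄}  = {ω₃,ω₄} ∪ {ω₁}
  {ω₂,ω₃,ω₄}  = {ω₁}ᶜ
Pass 2: 3 new —
  {ω₂}  = {ω₁,ω₃,ω₄}ᶜ
  {ω₁,ω₄}  = {ω₄} ∪ {ω₁}
  {ω₂,ω₄}  = {ω₁,ω₃}ᶜ
Pass 3: 1 new —
  {ω₂,ω₃}  = {ω₁,ω₄}ᶜ
Pass 4: stable.

σ(𝒢) = { {}, {ω₁}, {ω₂}, {ω₃}, {ω₄}, {ω₁,ω₂}, {ω₁,ω₃}, {ω₁,ω₄}, {ω₂,ω₃}, {ω₂,ω₄}, {ω₃,ω₄}, {ω₁,ω₂,ω₃}, {ω₁,ω₂,ω₄}, {ω₁,ω₃,ω₄}, {ω₂,ω₃,ω₄}, S }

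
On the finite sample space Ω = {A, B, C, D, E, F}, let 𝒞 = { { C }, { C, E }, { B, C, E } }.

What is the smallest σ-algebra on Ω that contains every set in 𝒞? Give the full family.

Seed the family with 𝒞 together with ∅ and Ω: { {}, { C }, { C, E }, { B, C, E }, Ω }.
Round 1: 3 new —
  { A, D, F }  = ᶜ of { B, C, E }
  { A, B, D, F }  = ᶜ of { C, E }
  { A, B, D, E, F }  = ᶜ of { C }
Round 2: 3 new —
  { A, C, D, F }  = { C } ∪ { A, D, F }
  { A, B, C, D, F }  = { C } ∪ { A, B, D, F }
  { A, C, D, E, F }  = { C, E } ∪ { A, D, F }
Round 3. New:
  { B }  = ᶜ of { A, C, D, E, F }
  { E }  = ᶜ of { A, B, C, D, F }
  { B, E }  = ᶜ of { A, C, D, F }
Round 4: +2 →
  { B, C }  = { C } ∪ { B }
  { A, D, E, F }  = { A, D, F } ∪ { E }
Round 5: no new sets; the family is a σ-algebra.

|σ(𝒞)| = 16.  σ(𝒞) = { {}, { B }, { C }, { E }, { B, C }, { B, E }, { C, E }, { A, D, F }, { B, C, E }, { A, B, D, F }, { A, C, D, F }, { A, D, E, F }, { A, B, C, D, F }, { A, B, D, E, F }, { A, C, D, E, F }, Ω }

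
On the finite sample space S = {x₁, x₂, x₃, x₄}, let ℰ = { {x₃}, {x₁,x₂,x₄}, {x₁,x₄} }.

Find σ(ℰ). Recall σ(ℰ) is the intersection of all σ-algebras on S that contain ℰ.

Take S₀ = ℰ ∪ {∅, S} = { ∅, {x₃}, {x₁,x₄}, {x₁,x₂,x₄}, S }.
Step 1: 2 new —
  {x₂,x₃}  = complement {x₁,x₄}
  {x₁,x₃,x₄}  = {x₃} ∪ {x₁,x₄}
  (now 7)
Step 2. New:
  {x₂}  = complement {x₁,x₃,x₄}
  (now 8)
Step 3: no new sets; the family is a σ-algebra.

Therefore σ(ℰ) = { ∅, {x₂}, {x₃}, {x₁,x₄}, {x₂,x₃}, {x₁,x₂,x₄}, {x₁,x₃,x₄}, S } (|σ(ℰ)| = 8).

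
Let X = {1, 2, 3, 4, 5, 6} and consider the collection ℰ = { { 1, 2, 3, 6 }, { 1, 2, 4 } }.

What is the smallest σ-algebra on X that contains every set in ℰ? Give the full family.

Initial family (4 sets): { ∅, { 1, 2, 4 }, { 1, 2, 3, 6 }, X }.
Iteration 1. New:
  { 4, 5 }  = complement { 1, 2, 3, 6 }
  { 3, 5, 6 }  = complement { 1, 2, 4 }
  { 1, 2, 3, 4, 6 }  = { 1, 2, 4 } ∪ { 1, 2, 3, 6 }
  |family| = 7
Iteration 2. New:
  { 5 }  = complement { 1, 2, 3, 4, 6 }
  { 1, 2, 4, 5 }  = { 4, 5 } ∪ { 1, 2, 4 }
  { 3, 4, 5, 6 }  = { 4, 5 } ∪ { 3, 5, 6 }
  { 1, 2, 3, 5, 6 }  = { 1, 2, 3, 6 } ∪ { 3, 5, 6 }
  |family| = 11
Iteration 3 (3 new):
  { 4 }  = complement { 1, 2, 3, 5, 6 }
  { 1, 2 }  = complement { 3, 4, 5, 6 }
  { 3, 6 }  = complement { 1, 2, 4, 5 }
  |family| = 14
Iteration 4: 2 new —
  { 1, 2, 5 }  = { 1, 2 } ∪ { 5 }
  { 3, 4, 6 }  = { 3, 6 } ∪ { 4 }
  |family| = 16
Iteration 5: already closed under ᶜ and ∪.

|σ(ℰ)| = 16.  σ(ℰ) = { ∅, { 4 }, { 5 }, { 1, 2 }, { 3, 6 }, { 4, 5 }, { 1, 2, 4 }, { 1, 2, 5 }, { 3, 4, 6 }, { 3, 5, 6 }, { 1, 2, 3, 6 }, { 1, 2, 4, 5 }, { 3, 4, 5, 6 }, { 1, 2, 3, 4, 6 }, { 1, 2, 3, 5, 6 }, X }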